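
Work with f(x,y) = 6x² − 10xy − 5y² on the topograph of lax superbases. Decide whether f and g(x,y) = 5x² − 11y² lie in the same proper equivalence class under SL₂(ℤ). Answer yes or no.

D₁ = 220, D₂ = 220
river cycle of f (length 4): (-5, 10, 6), (6, 14, -1), (-1, 14, 6), (6, 10, -5)
river cycle of g (length 4): (5, 10, -6), (-6, 14, 1), (1, 14, -6), (-6, 10, 5)
cycles differ ⇒ inequivalent

no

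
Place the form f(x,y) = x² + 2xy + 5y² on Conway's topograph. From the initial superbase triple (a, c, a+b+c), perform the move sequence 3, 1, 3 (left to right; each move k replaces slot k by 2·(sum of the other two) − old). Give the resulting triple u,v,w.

start (1,5,8) = (f(1,0),f(0,1),f(1,1))
replace slot 3: 2·(1+5) − 8 = 4 → (1,5,4)
replace slot 1: 2·(5+4) − 1 = 17 → (17,5,4)
replace slot 3: 2·(17+5) − 4 = 40 → (17,5,40)

17,5,40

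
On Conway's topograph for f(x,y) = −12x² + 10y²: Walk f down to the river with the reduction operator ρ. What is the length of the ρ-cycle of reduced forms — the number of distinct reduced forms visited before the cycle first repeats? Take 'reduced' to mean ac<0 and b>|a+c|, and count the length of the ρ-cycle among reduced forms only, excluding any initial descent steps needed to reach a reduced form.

D = 480, ⌊√D⌋ = 21
descent: ρ → (10,20,-2)  [lands on river]
river: ρ → (-2,20,10)
ρ-cycle length = 2 (tail of 1 descent step not counted)

2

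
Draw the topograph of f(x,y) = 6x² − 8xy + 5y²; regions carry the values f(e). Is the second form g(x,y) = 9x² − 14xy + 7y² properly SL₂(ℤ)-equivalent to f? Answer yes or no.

D₁ = -56, D₂ = -56
f: translate: b→4 (≡-8 mod 12), so (6,-8,5)→(6,4,3)
f: flip: (6,4,3)→(3,-4,6)
f: translate: b→2 (≡-4 mod 6), so (3,-4,6)→(3,2,5)
f: reduced (well bottom): (3,2,5) with a≤c, −a<b≤a
g: translate: b→4 (≡-14 mod 18), so (9,-14,7)→(9,4,2)
g: flip: (9,4,2)→(2,-4,9)
g: translate: b→0 (≡-4 mod 4), so (2,-4,9)→(2,0,7)
g: reduced (well bottom): (2,0,7) with a≤c, −a<b≤a
reduced forms (3, 2, 5) vs (2, 0, 7) ⇒ inequivalent

no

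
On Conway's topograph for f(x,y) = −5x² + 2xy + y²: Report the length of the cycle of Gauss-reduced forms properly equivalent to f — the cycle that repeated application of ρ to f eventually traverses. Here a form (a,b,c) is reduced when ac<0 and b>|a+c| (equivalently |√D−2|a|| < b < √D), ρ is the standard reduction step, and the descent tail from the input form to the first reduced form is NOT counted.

D = 24, ⌊√D⌋ = 4
descent: ρ → (1,4,-2)  [lands on river]
river: ρ → (-2,4,1)
ρ-cycle length = 2 (tail of 1 descent step not counted)

2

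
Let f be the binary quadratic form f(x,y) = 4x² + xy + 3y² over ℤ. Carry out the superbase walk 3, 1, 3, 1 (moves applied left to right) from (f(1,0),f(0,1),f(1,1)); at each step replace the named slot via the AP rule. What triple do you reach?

start (4,3,8) = (f(1,0),f(0,1),f(1,1))
replace slot 3: 2·(4+3) − 8 = 6 → (4,3,6)
replace slot 1: 2·(3+6) − 4 = 14 → (14,3,6)
replace slot 3: 2·(14+3) − 6 = 28 → (14,3,28)
replace slot 1: 2·(3+28) − 14 = 48 → (48,3,28)

48,3,28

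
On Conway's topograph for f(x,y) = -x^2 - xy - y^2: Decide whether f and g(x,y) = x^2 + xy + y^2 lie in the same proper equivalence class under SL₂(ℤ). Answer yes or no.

D₁ = -3, D₂ = -3
f is negative-definite; reduce −f:
−f: reduced (well bottom): (1,1,1) with a≤c, −a<b≤a
flip sign back: reduced form of f is (-1,-1,-1)
g: reduced (well bottom): (1,1,1) with a≤c, −a<b≤a
reduced forms (-1, -1, -1) vs (1, 1, 1) ⇒ inequivalent

no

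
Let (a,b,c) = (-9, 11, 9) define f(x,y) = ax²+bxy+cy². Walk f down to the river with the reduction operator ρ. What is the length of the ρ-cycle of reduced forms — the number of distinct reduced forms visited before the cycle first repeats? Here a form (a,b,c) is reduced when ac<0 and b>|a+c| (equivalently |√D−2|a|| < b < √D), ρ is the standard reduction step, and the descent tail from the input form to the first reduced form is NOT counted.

D = 445, ⌊√D⌋ = 21
river: ρ → (9,7,-11)
river: ρ → (-11,15,5)
river: ρ → (5,15,-11)
river: ρ → (-11,7,9)
river: ρ → (9,11,-9)
river: ρ → (-9,7,11)
river: ρ → (11,15,-5)
river: ρ → (-5,15,11)
river: ρ → (11,7,-9)
river: ρ → (-9,11,9)
ρ-cycle length = 10 (tail of 0 descent steps not counted)

10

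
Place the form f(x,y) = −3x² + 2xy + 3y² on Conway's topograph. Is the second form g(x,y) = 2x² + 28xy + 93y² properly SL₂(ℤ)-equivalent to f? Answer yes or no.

D₁ = 40, D₂ = 40
river cycle of f (length 6): (3, 4, -2), (-2, 4, 3), (3, 2, -3), (-3, 4, 2), (2, 4, -3), (-3, 2, 3)
river cycle of g (length 6): (2, 4, -3), (-3, 2, 3), (3, 4, -2), (-2, 4, 3), (3, 2, -3), (-3, 4, 2)
cycles coincide ⇒ equivalent

yes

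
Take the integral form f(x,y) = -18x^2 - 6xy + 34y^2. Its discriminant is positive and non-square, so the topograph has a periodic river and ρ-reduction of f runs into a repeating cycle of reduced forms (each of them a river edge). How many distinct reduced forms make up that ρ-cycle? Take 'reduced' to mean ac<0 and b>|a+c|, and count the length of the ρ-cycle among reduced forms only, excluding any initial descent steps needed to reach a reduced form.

D = 2484, ⌊√D⌋ = 49
descent: ρ → (34,6,-18)
descent: ρ → (-18,30,22)  [lands on river]
river: ρ → (22,14,-26)
river: ρ → (-26,38,10)
river: ρ → (10,42,-18)
ρ-cycle length = 4 (tail of 2 descent steps not counted)

4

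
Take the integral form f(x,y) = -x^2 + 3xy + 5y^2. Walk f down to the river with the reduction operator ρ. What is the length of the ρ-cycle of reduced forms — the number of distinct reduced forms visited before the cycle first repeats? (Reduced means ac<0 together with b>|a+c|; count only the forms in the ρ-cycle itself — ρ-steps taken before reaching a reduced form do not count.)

D = 29, ⌊√D⌋ = 5
descent: ρ → (5,-3,-1)
descent: ρ → (-1,5,1)  [lands on river]
river: ρ → (1,5,-1)
ρ-cycle length = 2 (tail of 2 descent steps not counted)

2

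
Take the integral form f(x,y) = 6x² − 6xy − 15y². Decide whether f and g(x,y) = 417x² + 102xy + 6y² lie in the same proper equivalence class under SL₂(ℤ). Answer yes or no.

D₁ = 396, D₂ = 396
river cycle of f (length 2): (6, 18, -3), (-3, 18, 6)
river cycle of g (length 2): (6, 18, -3), (-3, 18, 6)
cycles coincide ⇒ equivalent

yes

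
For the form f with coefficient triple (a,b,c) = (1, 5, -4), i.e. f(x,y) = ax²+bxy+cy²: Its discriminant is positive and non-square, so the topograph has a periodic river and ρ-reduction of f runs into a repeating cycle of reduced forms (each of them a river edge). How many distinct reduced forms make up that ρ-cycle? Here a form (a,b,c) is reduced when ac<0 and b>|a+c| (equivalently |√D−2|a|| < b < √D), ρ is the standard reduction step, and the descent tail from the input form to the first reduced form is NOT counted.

D = 41, ⌊√D⌋ = 6
river: ρ → (-4,3,2)
river: ρ → (2,5,-2)
river: ρ → (-2,3,4)
river: ρ → (4,5,-1)
river: ρ → (-1,5,4)
river: ρ → (4,3,-2)
river: ρ → (-2,5,2)
river: ρ → (2,3,-4)
river: ρ → (-4,5,1)
river: ρ → (1,5,-4)
ρ-cycle length = 10 (tail of 0 descent steps not counted)

10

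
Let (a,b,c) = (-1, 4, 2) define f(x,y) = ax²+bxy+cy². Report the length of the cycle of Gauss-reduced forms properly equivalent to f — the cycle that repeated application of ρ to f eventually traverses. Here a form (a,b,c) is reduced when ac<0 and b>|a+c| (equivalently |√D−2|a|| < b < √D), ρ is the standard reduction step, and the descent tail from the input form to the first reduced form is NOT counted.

D = 24, ⌊√D⌋ = 4
river: ρ → (2,4,-1)
river: ρ → (-1,4,2)
ρ-cycle length = 2 (tail of 0 descent steps not counted)

2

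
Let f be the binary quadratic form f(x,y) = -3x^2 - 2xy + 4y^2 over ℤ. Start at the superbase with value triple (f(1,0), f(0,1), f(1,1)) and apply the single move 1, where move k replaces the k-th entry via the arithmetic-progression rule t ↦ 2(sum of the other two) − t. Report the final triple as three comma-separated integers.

start (-3,4,-1) = (f(1,0),f(0,1),f(1,1))
replace slot 1: 2·(4+(-1)) − (-3) = 9 → (9,4,-1)

9,4,-1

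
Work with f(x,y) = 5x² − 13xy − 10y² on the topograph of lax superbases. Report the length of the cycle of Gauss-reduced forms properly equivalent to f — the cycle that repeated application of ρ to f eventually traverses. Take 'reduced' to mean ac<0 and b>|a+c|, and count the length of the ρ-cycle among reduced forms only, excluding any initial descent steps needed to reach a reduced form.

D = 369, ⌊√D⌋ = 19
descent: ρ → (-10,13,5)  [lands on river]
river: ρ → (5,17,-4)
river: ρ → (-4,15,9)
river: ρ → (9,3,-10)
river: ρ → (-10,17,2)
river: ρ → (2,19,-1)
river: ρ → (-1,19,2)
river: ρ → (2,17,-10)
river: ρ → (-10,3,9)
river: ρ → (9,15,-4)
river: ρ → (-4,17,5)
river: ρ → (5,13,-10)
river: ρ → (-10,7,8)
river: ρ → (8,9,-9)
river: ρ → (-9,9,8)
river: ρ → (8,7,-10)
ρ-cycle length = 16 (tail of 1 descent step not counted)

16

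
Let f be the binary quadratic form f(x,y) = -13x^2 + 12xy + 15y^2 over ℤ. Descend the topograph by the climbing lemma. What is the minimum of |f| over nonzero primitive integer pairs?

river: ρ → (15,18,-10)
river: ρ → (-10,22,11)
river: ρ → (11,22,-10)
river: ρ → (-10,18,15)
river: ρ → (15,12,-13)
river: ρ → (-13,14,14)
river: ρ → (14,14,-13)
river: ρ → (-13,12,15)
closes: descent 0, river 8
min |a| on river = 10

10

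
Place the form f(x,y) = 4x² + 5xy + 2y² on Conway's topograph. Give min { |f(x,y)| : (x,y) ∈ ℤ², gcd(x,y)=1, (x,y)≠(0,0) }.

translate: b→-3 (≡5 mod 8), so (4,5,2)→(4,-3,1)
flip: (4,-3,1)→(1,3,4)
translate: b→1 (≡3 mod 2), so (1,3,4)→(1,1,2)
reduced (well bottom): (1,1,2) with a≤c, −a<b≤a
well minimum = a = 1

1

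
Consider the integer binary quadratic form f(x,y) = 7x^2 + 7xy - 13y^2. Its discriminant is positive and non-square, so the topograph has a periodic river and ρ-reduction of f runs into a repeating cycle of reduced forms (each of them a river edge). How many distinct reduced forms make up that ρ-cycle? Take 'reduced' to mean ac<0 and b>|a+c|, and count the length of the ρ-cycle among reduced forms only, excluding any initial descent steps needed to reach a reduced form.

D = 413, ⌊√D⌋ = 20
river: ρ → (-13,19,1)
river: ρ → (1,19,-13)
river: ρ → (-13,7,7)
river: ρ → (7,7,-13)
ρ-cycle length = 4 (tail of 0 descent steps not counted)

4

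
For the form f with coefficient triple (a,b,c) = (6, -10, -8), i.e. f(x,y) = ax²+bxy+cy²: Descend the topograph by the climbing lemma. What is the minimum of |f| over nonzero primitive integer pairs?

descent: ρ → (-8,10,6)  [lands on river]
river: ρ → (6,14,-4)
river: ρ → (-4,10,12)
river: ρ → (12,14,-2)
river: ρ → (-2,14,12)
river: ρ → (12,10,-4)
river: ρ → (-4,14,6)
river: ρ → (6,10,-8)
river: ρ → (-8,6,8)
river: ρ → (8,10,-6)
river: ρ → (-6,14,4)
river: ρ → (4,10,-12)
river: ρ → (-12,14,2)
river: ρ → (2,14,-12)
river: ρ → (-12,10,4)
river: ρ → (4,14,-6)
river: ρ → (-6,10,8)
river: ρ → (8,6,-8)
closes: descent 1, river 18
min |a| on river = 2

2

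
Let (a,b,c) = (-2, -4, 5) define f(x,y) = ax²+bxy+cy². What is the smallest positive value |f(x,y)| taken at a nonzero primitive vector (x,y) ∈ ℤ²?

descent: ρ → (5,4,-2)  [lands on river]
river: ρ → (-2,4,5)
river: ρ → (5,6,-1)
river: ρ → (-1,6,5)
closes: descent 1, river 4
min |a| on river = 1

1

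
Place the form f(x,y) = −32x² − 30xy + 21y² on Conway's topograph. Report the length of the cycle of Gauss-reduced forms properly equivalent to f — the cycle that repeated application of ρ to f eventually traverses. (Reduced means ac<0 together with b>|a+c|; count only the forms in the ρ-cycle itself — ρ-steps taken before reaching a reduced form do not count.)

D = 3588, ⌊√D⌋ = 59
descent: ρ → (21,30,-32)  [lands on river]
river: ρ → (-32,34,19)
river: ρ → (19,42,-24)
river: ρ → (-24,54,7)
river: ρ → (7,58,-8)
river: ρ → (-8,54,21)
ρ-cycle length = 6 (tail of 1 descent step not counted)

6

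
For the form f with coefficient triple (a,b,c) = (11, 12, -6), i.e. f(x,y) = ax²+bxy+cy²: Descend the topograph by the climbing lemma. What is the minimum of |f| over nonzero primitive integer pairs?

river: ρ → (-6,12,11)
river: ρ → (11,10,-7)
river: ρ → (-7,18,3)
river: ρ → (3,18,-7)
river: ρ → (-7,10,11)
river: ρ → (11,12,-6)
closes: descent 0, river 6
min |a| on river = 3

3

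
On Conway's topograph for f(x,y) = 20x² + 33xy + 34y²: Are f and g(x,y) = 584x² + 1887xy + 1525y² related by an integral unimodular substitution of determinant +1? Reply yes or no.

D₁ = -1631, D₂ = -1631
f: translate: b→-7 (≡33 mod 40), so (20,33,34)→(20,-7,21)
f: reduced (well bottom): (20,-7,21) with a≤c, −a<b≤a
g: translate: b→-449 (≡1887 mod 1168), so (584,1887,1525)→(584,-449,87)
g: flip: (584,-449,87)→(87,449,584)
g: translate: b→-73 (≡449 mod 174), so (87,449,584)→(87,-73,20)
g: flip: (87,-73,20)→(20,73,87)
g: translate: b→-7 (≡73 mod 40), so (20,73,87)→(20,-7,21)
g: reduced (well bottom): (20,-7,21) with a≤c, −a<b≤a
reduced forms (20, -7, 21) vs (20, -7, 21) ⇒ equivalent

yes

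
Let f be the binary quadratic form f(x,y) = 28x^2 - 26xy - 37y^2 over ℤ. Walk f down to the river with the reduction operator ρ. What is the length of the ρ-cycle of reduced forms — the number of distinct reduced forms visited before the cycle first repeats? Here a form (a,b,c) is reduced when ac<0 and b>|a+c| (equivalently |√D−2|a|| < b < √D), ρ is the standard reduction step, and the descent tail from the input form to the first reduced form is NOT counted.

D = 4820, ⌊√D⌋ = 69
descent: ρ → (-37,26,28)  [lands on river]
river: ρ → (28,30,-35)
river: ρ → (-35,40,23)
river: ρ → (23,52,-23)
river: ρ → (-23,40,35)
river: ρ → (35,30,-28)
river: ρ → (-28,26,37)
river: ρ → (37,48,-17)
river: ρ → (-17,54,28)
river: ρ → (28,58,-13)
river: ρ → (-13,46,52)
river: ρ → (52,58,-7)
river: ρ → (-7,68,7)
river: ρ → (7,58,-52)
river: ρ → (-52,46,13)
river: ρ → (13,58,-28)
river: ρ → (-28,54,17)
river: ρ → (17,48,-37)
ρ-cycle length = 18 (tail of 1 descent step not counted)

18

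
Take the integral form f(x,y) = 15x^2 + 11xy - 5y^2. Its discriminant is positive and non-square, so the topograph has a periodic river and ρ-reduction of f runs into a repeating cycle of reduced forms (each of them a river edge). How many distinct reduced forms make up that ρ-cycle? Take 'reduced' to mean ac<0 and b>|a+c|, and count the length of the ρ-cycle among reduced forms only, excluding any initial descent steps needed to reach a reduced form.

D = 421, ⌊√D⌋ = 20
river: ρ → (-5,19,3)
river: ρ → (3,17,-11)
river: ρ → (-11,5,9)
river: ρ → (9,13,-7)
river: ρ → (-7,15,7)
river: ρ → (7,13,-9)
river: ρ → (-9,5,11)
river: ρ → (11,17,-3)
river: ρ → (-3,19,5)
river: ρ → (5,11,-15)
river: ρ → (-15,19,1)
river: ρ → (1,19,-15)
river: ρ → (-15,11,5)
river: ρ → (5,19,-3)
river: ρ → (-3,17,11)
river: ρ → (11,5,-9)
river: ρ → (-9,13,7)
river: ρ → (7,15,-7)
river: ρ → (-7,13,9)
river: ρ → (9,5,-11)
river: ρ → (-11,17,3)
river: ρ → (3,19,-5)
river: ρ → (-5,11,15)
river: ρ → (15,19,-1)
river: ρ → (-1,19,15)
river: ρ → (15,11,-5)
ρ-cycle length = 26 (tail of 0 descent steps not counted)

26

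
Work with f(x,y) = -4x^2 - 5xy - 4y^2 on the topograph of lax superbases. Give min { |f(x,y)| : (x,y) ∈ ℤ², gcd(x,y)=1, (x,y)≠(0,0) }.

translate: b→-3 (≡5 mod 8), so (4,5,4)→(4,-3,3)
flip: (4,-3,3)→(3,3,4)
reduced (well bottom): (3,3,4) with a≤c, −a<b≤a
well minimum |f| = |-3| = 3 (negative-definite)

3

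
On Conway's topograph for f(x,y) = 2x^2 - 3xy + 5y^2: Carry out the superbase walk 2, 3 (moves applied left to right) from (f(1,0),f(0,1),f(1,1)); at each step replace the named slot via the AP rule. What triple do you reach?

start (2,5,4) = (f(1,0),f(0,1),f(1,1))
replace slot 2: 2·(2+4) − 5 = 7 → (2,7,4)
replace slot 3: 2·(2+7) − 4 = 14 → (2,7,14)

2,7,14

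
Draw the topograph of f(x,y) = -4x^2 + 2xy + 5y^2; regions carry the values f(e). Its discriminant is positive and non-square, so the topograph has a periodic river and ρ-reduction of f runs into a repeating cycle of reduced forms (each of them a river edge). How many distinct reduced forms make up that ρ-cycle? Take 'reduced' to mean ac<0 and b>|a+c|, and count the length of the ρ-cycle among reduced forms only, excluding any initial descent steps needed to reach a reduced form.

D = 84, ⌊√D⌋ = 9
river: ρ → (5,8,-1)
river: ρ → (-1,8,5)
river: ρ → (5,2,-4)
river: ρ → (-4,6,3)
river: ρ → (3,6,-4)
river: ρ → (-4,2,5)
ρ-cycle length = 6 (tail of 0 descent steps not counted)

6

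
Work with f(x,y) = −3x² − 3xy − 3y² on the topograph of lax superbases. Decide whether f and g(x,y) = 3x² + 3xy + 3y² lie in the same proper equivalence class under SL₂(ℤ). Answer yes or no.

D₁ = -27, D₂ = -27
f is negative-definite; reduce −f:
−f: reduced (well bottom): (3,3,3) with a≤c, −a<b≤a
flip sign back: reduced form of f is (-3,-3,-3)
g: reduced (well bottom): (3,3,3) with a≤c, −a<b≤a
reduced forms (-3, -3, -3) vs (3, 3, 3) ⇒ inequivalent

no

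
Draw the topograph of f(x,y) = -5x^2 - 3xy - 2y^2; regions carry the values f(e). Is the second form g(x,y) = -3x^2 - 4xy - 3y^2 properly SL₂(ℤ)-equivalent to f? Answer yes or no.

D₁ = -31, D₂ = -20
discriminants differ ⇒ not SL₂(ℤ)-equivalent

no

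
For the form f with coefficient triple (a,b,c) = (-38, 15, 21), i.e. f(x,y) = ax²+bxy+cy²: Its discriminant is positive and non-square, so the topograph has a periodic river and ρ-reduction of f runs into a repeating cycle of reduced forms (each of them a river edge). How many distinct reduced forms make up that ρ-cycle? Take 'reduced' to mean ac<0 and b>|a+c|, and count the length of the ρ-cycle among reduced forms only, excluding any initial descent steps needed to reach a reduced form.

D = 3417, ⌊√D⌋ = 58
descent: ρ → (21,27,-32)  [lands on river]
river: ρ → (-32,37,16)
river: ρ → (16,27,-42)
river: ρ → (-42,57,1)
river: ρ → (1,57,-42)
river: ρ → (-42,27,16)
river: ρ → (16,37,-32)
river: ρ → (-32,27,21)
river: ρ → (21,57,-2)
river: ρ → (-2,55,49)
river: ρ → (49,43,-8)
river: ρ → (-8,53,19)
river: ρ → (19,23,-38)
river: ρ → (-38,53,4)
river: ρ → (4,51,-51)
river: ρ → (-51,51,4)
river: ρ → (4,53,-38)
river: ρ → (-38,23,19)
river: ρ → (19,53,-8)
river: ρ → (-8,43,49)
river: ρ → (49,55,-2)
river: ρ → (-2,57,21)
ρ-cycle length = 22 (tail of 1 descent step not counted)

22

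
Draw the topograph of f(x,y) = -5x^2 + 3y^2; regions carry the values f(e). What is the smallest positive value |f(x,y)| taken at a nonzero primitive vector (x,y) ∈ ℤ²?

descent: ρ → (3,6,-2)  [lands on river]
river: ρ → (-2,6,3)
closes: descent 1, river 2
min |a| on river = 2

2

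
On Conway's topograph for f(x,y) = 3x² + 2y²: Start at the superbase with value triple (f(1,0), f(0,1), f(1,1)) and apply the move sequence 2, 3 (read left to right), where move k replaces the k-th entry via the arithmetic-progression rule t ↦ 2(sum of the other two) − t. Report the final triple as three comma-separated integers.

start (3,2,5) = (f(1,0),f(0,1),f(1,1))
replace slot 2: 2·(3+5) − 2 = 14 → (3,14,5)
replace slot 3: 2·(3+14) − 5 = 29 → (3,14,29)

3,14,29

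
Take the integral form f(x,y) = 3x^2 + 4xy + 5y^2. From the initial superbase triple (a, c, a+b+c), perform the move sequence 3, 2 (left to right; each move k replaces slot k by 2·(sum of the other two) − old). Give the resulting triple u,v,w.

start (3,5,12) = (f(1,0),f(0,1),f(1,1))
replace slot 3: 2·(3+5) − 12 = 4 → (3,5,4)
replace slot 2: 2·(3+4) − 5 = 9 → (3,9,4)

3,9,4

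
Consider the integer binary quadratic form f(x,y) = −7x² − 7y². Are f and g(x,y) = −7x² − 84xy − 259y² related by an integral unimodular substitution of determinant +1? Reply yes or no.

D₁ = -196, D₂ = -196
f is negative-definite; reduce −f:
−f: reduced (well bottom): (7,0,7) with a≤c, −a<b≤a
flip sign back: reduced form of f is (-7,0,-7)
g is negative-definite; reduce −g:
−g: translate: b→0 (≡84 mod 14), so (7,84,259)→(7,0,7)
−g: reduced (well bottom): (7,0,7) with a≤c, −a<b≤a
flip sign back: reduced form of g is (-7,0,-7)
reduced forms (-7, 0, -7) vs (-7, 0, -7) ⇒ equivalent

yes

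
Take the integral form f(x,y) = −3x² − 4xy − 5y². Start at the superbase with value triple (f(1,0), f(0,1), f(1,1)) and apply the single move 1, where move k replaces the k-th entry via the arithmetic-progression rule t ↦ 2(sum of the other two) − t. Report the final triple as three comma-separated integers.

start (-3,-5,-12) = (f(1,0),f(0,1),f(1,1))
replace slot 1: 2·((-5)+(-12)) − (-3) = -31 → (-31,-5,-12)

-31,-5,-12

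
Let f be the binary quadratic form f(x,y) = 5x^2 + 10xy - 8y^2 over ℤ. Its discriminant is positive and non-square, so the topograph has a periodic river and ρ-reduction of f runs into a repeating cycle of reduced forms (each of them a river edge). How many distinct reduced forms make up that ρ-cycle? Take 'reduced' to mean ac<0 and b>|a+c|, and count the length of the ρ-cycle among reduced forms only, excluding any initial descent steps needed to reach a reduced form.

D = 260, ⌊√D⌋ = 16
river: ρ → (-8,6,7)
river: ρ → (7,8,-7)
river: ρ → (-7,6,8)
river: ρ → (8,10,-5)
river: ρ → (-5,10,8)
river: ρ → (8,6,-7)
river: ρ → (-7,8,7)
river: ρ → (7,6,-8)
river: ρ → (-8,10,5)
river: ρ → (5,10,-8)
ρ-cycle length = 10 (tail of 0 descent steps not counted)

10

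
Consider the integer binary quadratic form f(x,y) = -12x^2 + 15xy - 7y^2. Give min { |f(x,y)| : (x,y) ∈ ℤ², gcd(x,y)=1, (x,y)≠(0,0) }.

translate: b→9 (≡-15 mod 24), so (12,-15,7)→(12,9,4)
flip: (12,9,4)→(4,-9,12)
translate: b→-1 (≡-9 mod 8), so (4,-9,12)→(4,-1,7)
reduced (well bottom): (4,-1,7) with a≤c, −a<b≤a
well minimum |f| = |-4| = 4 (negative-definite)

4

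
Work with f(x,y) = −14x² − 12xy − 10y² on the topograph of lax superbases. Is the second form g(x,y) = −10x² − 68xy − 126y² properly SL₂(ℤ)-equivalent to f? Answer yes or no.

D₁ = -416, D₂ = -416
f is negative-definite; reduce −f:
−f: flip: (14,12,10)→(10,-12,14)
−f: translate: b→8 (≡-12 mod 20), so (10,-12,14)→(10,8,12)
−f: reduced (well bottom): (10,8,12) with a≤c, −a<b≤a
flip sign back: reduced form of f is (-10,-8,-12)
g is negative-definite; reduce −g:
−g: translate: b→8 (≡68 mod 20), so (10,68,126)→(10,8,12)
−g: reduced (well bottom): (10,8,12) with a≤c, −a<b≤a
flip sign back: reduced form of g is (-10,-8,-12)
reduced forms (-10, -8, -12) vs (-10, -8, -12) ⇒ equivalent

yes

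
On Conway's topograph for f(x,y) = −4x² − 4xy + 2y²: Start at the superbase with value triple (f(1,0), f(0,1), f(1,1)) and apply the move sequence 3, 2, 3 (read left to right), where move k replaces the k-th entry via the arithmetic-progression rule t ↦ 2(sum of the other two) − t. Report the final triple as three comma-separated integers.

start (-4,2,-6) = (f(1,0),f(0,1),f(1,1))
replace slot 3: 2·((-4)+2) − (-6) = 2 → (-4,2,2)
replace slot 2: 2·((-4)+2) − 2 = -6 → (-4,-6,2)
replace slot 3: 2·((-4)+(-6)) − 2 = -22 → (-4,-6,-22)

-4,-6,-22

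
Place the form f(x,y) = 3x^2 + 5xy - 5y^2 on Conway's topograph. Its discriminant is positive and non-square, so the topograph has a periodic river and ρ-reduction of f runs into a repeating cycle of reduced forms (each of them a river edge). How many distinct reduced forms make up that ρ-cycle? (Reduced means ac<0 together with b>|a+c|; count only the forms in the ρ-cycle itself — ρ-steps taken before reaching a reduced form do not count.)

D = 85, ⌊√D⌋ = 9
river: ρ → (-5,5,3)
river: ρ → (3,7,-3)
river: ρ → (-3,5,5)
river: ρ → (5,5,-3)
river: ρ → (-3,7,3)
river: ρ → (3,5,-5)
ρ-cycle length = 6 (tail of 0 descent steps not counted)

6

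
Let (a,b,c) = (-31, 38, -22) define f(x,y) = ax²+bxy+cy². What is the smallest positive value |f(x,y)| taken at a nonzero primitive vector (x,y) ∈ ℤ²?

translate: b→24 (≡-38 mod 62), so (31,-38,22)→(31,24,15)
flip: (31,24,15)→(15,-24,31)
translate: b→6 (≡-24 mod 30), so (15,-24,31)→(15,6,22)
reduced (well bottom): (15,6,22) with a≤c, −a<b≤a
well minimum |f| = |-15| = 15 (negative-definite)

15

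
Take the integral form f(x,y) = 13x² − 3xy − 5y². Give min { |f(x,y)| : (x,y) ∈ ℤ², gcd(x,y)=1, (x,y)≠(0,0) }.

descent: ρ → (-5,13,5)  [lands on river]
river: ρ → (5,7,-11)
river: ρ → (-11,15,1)
river: ρ → (1,15,-11)
river: ρ → (-11,7,5)
river: ρ → (5,13,-5)
river: ρ → (-5,7,11)
river: ρ → (11,15,-1)
river: ρ → (-1,15,11)
river: ρ → (11,7,-5)
closes: descent 1, river 10
min |a| on river = 1

1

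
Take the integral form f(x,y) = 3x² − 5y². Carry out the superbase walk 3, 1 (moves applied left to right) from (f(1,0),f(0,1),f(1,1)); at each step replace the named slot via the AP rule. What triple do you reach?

start (3,-5,-2) = (f(1,0),f(0,1),f(1,1))
replace slot 3: 2·(3+(-5)) − (-2) = -2 → (3,-5,-2)
replace slot 1: 2·((-5)+(-2)) − 3 = -17 → (-17,-5,-2)

-17,-5,-2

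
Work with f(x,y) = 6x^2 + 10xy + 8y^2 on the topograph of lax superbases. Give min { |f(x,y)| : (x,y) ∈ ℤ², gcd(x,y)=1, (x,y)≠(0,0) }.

translate: b→-2 (≡10 mod 12), so (6,10,8)→(6,-2,4)
flip: (6,-2,4)→(4,2,6)
reduced (well bottom): (4,2,6) with a≤c, −a<b≤a
well minimum = a = 4

4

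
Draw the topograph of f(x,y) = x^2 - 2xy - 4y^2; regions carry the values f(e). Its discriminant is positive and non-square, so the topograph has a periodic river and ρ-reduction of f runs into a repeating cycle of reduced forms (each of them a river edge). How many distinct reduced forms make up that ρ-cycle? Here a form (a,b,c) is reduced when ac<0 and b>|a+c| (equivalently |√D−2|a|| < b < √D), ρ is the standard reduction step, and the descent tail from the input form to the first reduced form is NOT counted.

D = 20, ⌊√D⌋ = 4
descent: ρ → (-4,2,1)
descent: ρ → (1,4,-1)  [lands on river]
river: ρ → (-1,4,1)
ρ-cycle length = 2 (tail of 2 descent steps not counted)

2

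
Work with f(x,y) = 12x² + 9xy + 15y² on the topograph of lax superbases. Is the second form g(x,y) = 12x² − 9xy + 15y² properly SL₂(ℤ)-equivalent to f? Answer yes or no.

D₁ = -639, D₂ = -639
f: reduced (well bottom): (12,9,15) with a≤c, −a<b≤a
g: reduced (well bottom): (12,-9,15) with a≤c, −a<b≤a
reduced forms (12, 9, 15) vs (12, -9, 15) ⇒ inequivalent

no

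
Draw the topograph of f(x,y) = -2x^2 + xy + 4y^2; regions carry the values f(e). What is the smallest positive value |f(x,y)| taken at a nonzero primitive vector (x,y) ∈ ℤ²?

descent: ρ → (4,-1,-2)
descent: ρ → (-2,5,1)  [lands on river]
river: ρ → (1,5,-2)
river: ρ → (-2,3,3)
river: ρ → (3,3,-2)
closes: descent 2, river 4
min |a| on river = 1

1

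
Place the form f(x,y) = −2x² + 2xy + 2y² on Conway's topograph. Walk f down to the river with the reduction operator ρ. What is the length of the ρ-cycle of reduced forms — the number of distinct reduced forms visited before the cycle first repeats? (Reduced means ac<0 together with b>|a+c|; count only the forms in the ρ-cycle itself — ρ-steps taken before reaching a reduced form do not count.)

D = 20, ⌊√D⌋ = 4
river: ρ → (2,2,-2)
river: ρ → (-2,2,2)
ρ-cycle length = 2 (tail of 0 descent steps not counted)

2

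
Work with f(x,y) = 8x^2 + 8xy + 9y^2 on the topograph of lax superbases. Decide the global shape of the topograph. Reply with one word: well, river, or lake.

D = b²−4ac = 8² − 4·8·9 = -224
D < 0 ⇒ definite ⇒ every region one sign ⇒ single well

well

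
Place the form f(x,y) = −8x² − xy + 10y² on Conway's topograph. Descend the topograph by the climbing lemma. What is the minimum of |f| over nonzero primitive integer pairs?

descent: ρ → (10,1,-8)
descent: ρ → (-8,15,3)  [lands on river]
river: ρ → (3,15,-8)
river: ρ → (-8,17,1)
river: ρ → (1,17,-8)
closes: descent 2, river 4
min |a| on river = 1

1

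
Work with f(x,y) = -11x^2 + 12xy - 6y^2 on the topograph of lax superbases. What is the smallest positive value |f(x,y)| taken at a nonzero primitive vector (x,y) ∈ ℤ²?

translate: b→10 (≡-12 mod 22), so (11,-12,6)→(11,10,5)
flip: (11,10,5)→(5,-10,11)
translate: b→0 (≡-10 mod 10), so (5,-10,11)→(5,0,6)
reduced (well bottom): (5,0,6) with a≤c, −a<b≤a
well minimum |f| = |-5| = 5 (negative-definite)

5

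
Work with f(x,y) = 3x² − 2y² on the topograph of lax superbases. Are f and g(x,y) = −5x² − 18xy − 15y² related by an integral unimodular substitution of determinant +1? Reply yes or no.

D₁ = 24, D₂ = 24
river cycle of f (length 2): (-2, 4, 1), (1, 4, -2)
river cycle of g (length 2): (-2, 4, 1), (1, 4, -2)
cycles coincide ⇒ equivalent

yes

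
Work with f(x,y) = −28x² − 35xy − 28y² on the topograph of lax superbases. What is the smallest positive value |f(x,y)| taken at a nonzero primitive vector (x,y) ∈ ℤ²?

translate: b→-21 (≡35 mod 56), so (28,35,28)→(28,-21,21)
flip: (28,-21,21)→(21,21,28)
reduced (well bottom): (21,21,28) with a≤c, −a<b≤a
well minimum |f| = |-21| = 21 (negative-definite)

21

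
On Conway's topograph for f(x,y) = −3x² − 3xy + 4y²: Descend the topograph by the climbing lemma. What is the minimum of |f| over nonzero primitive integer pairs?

descent: ρ → (4,3,-3)  [lands on river]
river: ρ → (-3,3,4)
river: ρ → (4,5,-2)
river: ρ → (-2,7,1)
river: ρ → (1,7,-2)
river: ρ → (-2,5,4)
closes: descent 1, river 6
min |a| on river = 1

1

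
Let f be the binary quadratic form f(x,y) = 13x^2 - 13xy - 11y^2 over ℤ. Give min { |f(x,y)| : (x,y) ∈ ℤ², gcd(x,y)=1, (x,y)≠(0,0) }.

descent: ρ → (-11,13,13)  [lands on river]
river: ρ → (13,13,-11)
river: ρ → (-11,9,15)
river: ρ → (15,21,-5)
river: ρ → (-5,19,19)
river: ρ → (19,19,-5)
river: ρ → (-5,21,15)
river: ρ → (15,9,-11)
closes: descent 1, river 8
min |a| on river = 5

5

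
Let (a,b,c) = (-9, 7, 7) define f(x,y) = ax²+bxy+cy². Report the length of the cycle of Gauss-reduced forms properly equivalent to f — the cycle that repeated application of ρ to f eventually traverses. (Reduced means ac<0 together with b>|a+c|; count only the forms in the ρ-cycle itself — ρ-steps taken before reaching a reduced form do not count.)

D = 301, ⌊√D⌋ = 17
river: ρ → (7,7,-9)
river: ρ → (-9,11,5)
river: ρ → (5,9,-11)
river: ρ → (-11,13,3)
river: ρ → (3,17,-1)
river: ρ → (-1,17,3)
river: ρ → (3,13,-11)
river: ρ → (-11,9,5)
river: ρ → (5,11,-9)
river: ρ → (-9,7,7)
ρ-cycle length = 10 (tail of 0 descent steps not counted)

10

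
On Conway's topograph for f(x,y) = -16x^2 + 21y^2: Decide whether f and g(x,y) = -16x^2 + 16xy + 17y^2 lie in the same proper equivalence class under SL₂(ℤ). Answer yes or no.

D₁ = 1344, D₂ = 1344
river cycle of f (length 4): (-16, 32, 5), (5, 28, -28), (-28, 28, 5), (5, 32, -16)
river cycle of g (length 8): (17, 18, -15), (-15, 12, 20), (20, 28, -7), (-7, 28, 20), (20, 12, -15), (-15, 18, 17), (17, 16, -16), (-16, 16, 17)
cycles differ ⇒ inequivalent

no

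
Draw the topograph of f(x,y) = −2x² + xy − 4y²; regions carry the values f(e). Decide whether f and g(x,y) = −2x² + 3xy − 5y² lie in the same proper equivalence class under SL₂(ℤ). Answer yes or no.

D₁ = -31, D₂ = -31
f is negative-definite; reduce −f:
−f: reduced (well bottom): (2,-1,4) with a≤c, −a<b≤a
flip sign back: reduced form of f is (-2,1,-4)
g is negative-definite; reduce −g:
−g: translate: b→1 (≡-3 mod 4), so (2,-3,5)→(2,1,4)
−g: reduced (well bottom): (2,1,4) with a≤c, −a<b≤a
flip sign back: reduced form of g is (-2,-1,-4)
reduced forms (-2, 1, -4) vs (-2, -1, -4) ⇒ inequivalent

no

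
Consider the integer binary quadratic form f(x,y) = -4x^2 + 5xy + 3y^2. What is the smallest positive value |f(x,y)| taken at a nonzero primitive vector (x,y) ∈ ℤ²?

river: ρ → (3,7,-2)
river: ρ → (-2,5,6)
river: ρ → (6,7,-1)
river: ρ → (-1,7,6)
river: ρ → (6,5,-2)
river: ρ → (-2,7,3)
river: ρ → (3,5,-4)
river: ρ → (-4,3,4)
river: ρ → (4,5,-3)
river: ρ → (-3,7,2)
river: ρ → (2,5,-6)
river: ρ → (-6,7,1)
river: ρ → (1,7,-6)
river: ρ → (-6,5,2)
river: ρ → (2,7,-3)
river: ρ → (-3,5,4)
river: ρ → (4,3,-4)
river: ρ → (-4,5,3)
closes: descent 0, river 18
min |a| on river = 1

1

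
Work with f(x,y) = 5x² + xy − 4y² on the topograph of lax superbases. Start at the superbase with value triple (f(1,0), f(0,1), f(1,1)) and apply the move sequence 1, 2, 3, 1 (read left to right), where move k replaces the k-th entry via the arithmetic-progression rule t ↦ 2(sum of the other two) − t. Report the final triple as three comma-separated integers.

start (5,-4,2) = (f(1,0),f(0,1),f(1,1))
replace slot 1: 2·((-4)+2) − 5 = -9 → (-9,-4,2)
replace slot 2: 2·((-9)+2) − (-4) = -10 → (-9,-10,2)
replace slot 3: 2·((-9)+(-10)) − 2 = -40 → (-9,-10,-40)
replace slot 1: 2·((-10)+(-40)) − (-9) = -91 → (-91,-10,-40)

-91,-10,-40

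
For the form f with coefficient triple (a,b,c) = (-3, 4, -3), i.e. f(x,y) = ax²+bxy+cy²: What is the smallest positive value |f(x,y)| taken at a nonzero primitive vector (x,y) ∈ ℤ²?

translate: b→2 (≡-4 mod 6), so (3,-4,3)→(3,2,2)
flip: (3,2,2)→(2,-2,3)
translate: b→2 (≡-2 mod 4), so (2,-2,3)→(2,2,3)
reduced (well bottom): (2,2,3) with a≤c, −a<b≤a
well minimum |f| = |-2| = 2 (negative-definite)

2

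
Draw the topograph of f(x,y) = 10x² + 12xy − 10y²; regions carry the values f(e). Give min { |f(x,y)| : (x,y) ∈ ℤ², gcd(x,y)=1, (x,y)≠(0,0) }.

river: ρ → (-10,8,12)
river: ρ → (12,16,-6)
river: ρ → (-6,20,6)
river: ρ → (6,16,-12)
river: ρ → (-12,8,10)
river: ρ → (10,12,-10)
closes: descent 0, river 6
min |a| on river = 6

6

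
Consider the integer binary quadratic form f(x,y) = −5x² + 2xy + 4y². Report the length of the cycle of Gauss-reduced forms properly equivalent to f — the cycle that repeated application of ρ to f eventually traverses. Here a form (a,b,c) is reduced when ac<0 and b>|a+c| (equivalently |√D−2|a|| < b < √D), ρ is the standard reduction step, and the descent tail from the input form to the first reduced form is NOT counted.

D = 84, ⌊√D⌋ = 9
river: ρ → (4,6,-3)
river: ρ → (-3,6,4)
river: ρ → (4,2,-5)
river: ρ → (-5,8,1)
river: ρ → (1,8,-5)
river: ρ → (-5,2,4)
ρ-cycle length = 6 (tail of 0 descent steps not counted)

6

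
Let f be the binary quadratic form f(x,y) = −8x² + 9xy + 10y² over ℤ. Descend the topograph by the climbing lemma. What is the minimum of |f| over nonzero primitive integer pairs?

river: ρ → (10,11,-7)
river: ρ → (-7,17,4)
river: ρ → (4,15,-11)
river: ρ → (-11,7,8)
river: ρ → (8,9,-10)
river: ρ → (-10,11,7)
river: ρ → (7,17,-4)
river: ρ → (-4,15,11)
river: ρ → (11,7,-8)
river: ρ → (-8,9,10)
closes: descent 0, river 10
min |a| on river = 4

4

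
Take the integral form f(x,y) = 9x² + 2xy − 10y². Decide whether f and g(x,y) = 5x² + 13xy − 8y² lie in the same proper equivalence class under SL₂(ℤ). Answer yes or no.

D₁ = 364, D₂ = 329
discriminants differ ⇒ not SL₂(ℤ)-equivalent

no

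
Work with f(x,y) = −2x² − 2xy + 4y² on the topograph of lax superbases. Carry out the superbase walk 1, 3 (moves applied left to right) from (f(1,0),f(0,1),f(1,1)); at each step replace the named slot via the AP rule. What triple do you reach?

start (-2,4,0) = (f(1,0),f(0,1),f(1,1))
replace slot 1: 2·(4+0) − (-2) = 10 → (10,4,0)
replace slot 3: 2·(10+4) − 0 = 28 → (10,4,28)

10,4,28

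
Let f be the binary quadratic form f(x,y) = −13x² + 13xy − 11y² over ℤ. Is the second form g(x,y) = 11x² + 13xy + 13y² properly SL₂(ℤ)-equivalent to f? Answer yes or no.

D₁ = -403, D₂ = -403
f is negative-definite; reduce −f:
−f: translate: b→13 (≡-13 mod 26), so (13,-13,11)→(13,13,11)
−f: flip: (13,13,11)→(11,-13,13)
−f: translate: b→9 (≡-13 mod 22), so (11,-13,13)→(11,9,11)
−f: reduced (well bottom): (11,9,11) with a≤c, −a<b≤a
flip sign back: reduced form of f is (-11,-9,-11)
g: translate: b→-9 (≡13 mod 22), so (11,13,13)→(11,-9,11)
g: flip: (11,-9,11)→(11,9,11)
g: reduced (well bottom): (11,9,11) with a≤c, −a<b≤a
reduced forms (-11, -9, -11) vs (11, 9, 11) ⇒ inequivalent

no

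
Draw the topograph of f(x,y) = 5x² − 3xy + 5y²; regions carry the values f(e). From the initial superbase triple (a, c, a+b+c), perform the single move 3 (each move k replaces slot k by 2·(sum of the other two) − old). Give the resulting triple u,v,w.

start (5,5,7) = (f(1,0),f(0,1),f(1,1))
replace slot 3: 2·(5+5) − 7 = 13 → (5,5,13)

5,5,13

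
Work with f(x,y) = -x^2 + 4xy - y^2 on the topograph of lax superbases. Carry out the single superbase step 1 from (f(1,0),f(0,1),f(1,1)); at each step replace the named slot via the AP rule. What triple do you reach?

start (-1,-1,2) = (f(1,0),f(0,1),f(1,1))
replace slot 1: 2·((-1)+2) − (-1) = 3 → (3,-1,2)

3,-1,2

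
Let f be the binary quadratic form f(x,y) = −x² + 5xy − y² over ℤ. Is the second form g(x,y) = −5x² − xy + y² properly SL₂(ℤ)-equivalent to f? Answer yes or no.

D₁ = 21, D₂ = 21
river cycle of f (length 2): (-1, 3, 3), (3, 3, -1)
river cycle of g (length 2): (1, 3, -3), (-3, 3, 1)
cycles differ ⇒ inequivalent

no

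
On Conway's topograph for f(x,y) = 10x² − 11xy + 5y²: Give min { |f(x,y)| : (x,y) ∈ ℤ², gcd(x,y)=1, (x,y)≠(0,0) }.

translate: b→9 (≡-11 mod 20), so (10,-11,5)→(10,9,4)
flip: (10,9,4)→(4,-9,10)
translate: b→-1 (≡-9 mod 8), so (4,-9,10)→(4,-1,5)
reduced (well bottom): (4,-1,5) with a≤c, −a<b≤a
well minimum = a = 4

4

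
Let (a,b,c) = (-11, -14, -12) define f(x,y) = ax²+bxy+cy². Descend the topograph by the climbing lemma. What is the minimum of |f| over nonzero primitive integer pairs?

translate: b→-8 (≡14 mod 22), so (11,14,12)→(11,-8,9)
flip: (11,-8,9)→(9,8,11)
reduced (well bottom): (9,8,11) with a≤c, −a<b≤a
well minimum |f| = |-9| = 9 (negative-definite)

9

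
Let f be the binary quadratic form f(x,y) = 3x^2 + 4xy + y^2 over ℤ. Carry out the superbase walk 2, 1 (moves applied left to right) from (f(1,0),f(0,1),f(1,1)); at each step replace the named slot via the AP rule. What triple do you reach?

start (3,1,8) = (f(1,0),f(0,1),f(1,1))
replace slot 2: 2·(3+8) − 1 = 21 → (3,21,8)
replace slot 1: 2·(21+8) − 3 = 55 → (55,21,8)

55,21,8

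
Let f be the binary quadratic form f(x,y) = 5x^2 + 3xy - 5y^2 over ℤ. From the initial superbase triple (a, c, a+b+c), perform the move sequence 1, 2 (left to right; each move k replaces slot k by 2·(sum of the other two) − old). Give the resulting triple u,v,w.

start (5,-5,3) = (f(1,0),f(0,1),f(1,1))
replace slot 1: 2·((-5)+3) − 5 = -9 → (-9,-5,3)
replace slot 2: 2·((-9)+3) − (-5) = -7 → (-9,-7,3)

-9,-7,3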